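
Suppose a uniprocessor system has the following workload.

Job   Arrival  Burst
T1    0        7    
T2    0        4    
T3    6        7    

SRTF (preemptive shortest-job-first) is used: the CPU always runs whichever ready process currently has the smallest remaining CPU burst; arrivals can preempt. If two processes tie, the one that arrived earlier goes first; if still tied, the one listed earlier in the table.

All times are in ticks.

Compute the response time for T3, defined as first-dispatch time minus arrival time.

5

Gantt: | T2 0-4 | T1 4-11 | T3 11-18 |
Completion: T1=11  T2=4  T3=18
Turnaround (C−A): T1=11  T2=4  T3=12
Response(T3) = first start − arrival = 11 − 6 = 5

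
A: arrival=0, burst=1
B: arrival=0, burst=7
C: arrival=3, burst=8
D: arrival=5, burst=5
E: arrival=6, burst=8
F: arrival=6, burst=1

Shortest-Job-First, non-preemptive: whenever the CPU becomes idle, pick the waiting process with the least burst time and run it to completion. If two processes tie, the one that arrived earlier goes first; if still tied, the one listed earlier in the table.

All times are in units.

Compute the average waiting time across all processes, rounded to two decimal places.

5.67

Gantt: | A 0-1 | B 1-8 | F 8-9 | D 9-14 | C 14-22 | E 22-30 |
Completion: A=1  B=8  C=22  D=14  E=30  F=9
Turnaround (C−A): A=1  B=8  C=19  D=9  E=24  F=3
Waiting times: A=0, B=1, C=11, D=4, E=16, F=2
Average waiting = (0+1+11+4+16+2) / 6 = 34/6 = 5.67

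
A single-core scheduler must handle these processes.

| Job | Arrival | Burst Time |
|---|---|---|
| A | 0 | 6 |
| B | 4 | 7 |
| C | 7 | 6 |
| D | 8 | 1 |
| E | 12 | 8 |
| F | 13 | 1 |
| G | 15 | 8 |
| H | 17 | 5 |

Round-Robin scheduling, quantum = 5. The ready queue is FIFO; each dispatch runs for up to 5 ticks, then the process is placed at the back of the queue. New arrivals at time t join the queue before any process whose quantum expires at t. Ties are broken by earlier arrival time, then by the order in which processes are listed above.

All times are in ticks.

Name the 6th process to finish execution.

H

Gantt: | A 0-5 | B 5-10 | A 10-11 | C 11-16 | D 16-17 | B 17-19 | E 19-24 | F 24-25 | G 25-30 | C 30-31 | H 31-36 | E 36-39 | G 39-42 |
Completion: A=11  B=19  C=31  D=17  E=39  F=25  G=42  H=36
Finish order: A → D → B → F → C → H → E → G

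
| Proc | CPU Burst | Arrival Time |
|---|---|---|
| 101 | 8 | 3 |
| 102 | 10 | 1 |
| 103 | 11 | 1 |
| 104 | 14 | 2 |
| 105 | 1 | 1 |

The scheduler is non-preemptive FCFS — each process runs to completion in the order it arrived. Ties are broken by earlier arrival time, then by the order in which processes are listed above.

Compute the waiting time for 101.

34

Schedule: | idle 0-1 | 102 1-11 | 103 11-22 | 105 22-23 | 104 23-37 | 101 37-45 |
Completion: 101=45  102=11  103=22  104=37  105=23
Waiting(101) = turnaround − burst = 42 − 8 = 34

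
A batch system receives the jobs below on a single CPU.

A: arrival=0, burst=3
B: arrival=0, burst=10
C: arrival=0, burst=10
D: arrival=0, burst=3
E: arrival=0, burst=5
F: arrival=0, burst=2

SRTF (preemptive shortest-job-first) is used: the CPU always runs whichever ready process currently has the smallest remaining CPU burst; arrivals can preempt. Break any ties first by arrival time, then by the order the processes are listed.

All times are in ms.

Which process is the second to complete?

Timeline: | F 0-2 | A 2-5 | D 5-8 | E 8-13 | B 13-23 | C 23-33 |
Completion: A=5  B=23  C=33  D=8  E=13  F=2
Finish order: F → A → D → E → B → C

A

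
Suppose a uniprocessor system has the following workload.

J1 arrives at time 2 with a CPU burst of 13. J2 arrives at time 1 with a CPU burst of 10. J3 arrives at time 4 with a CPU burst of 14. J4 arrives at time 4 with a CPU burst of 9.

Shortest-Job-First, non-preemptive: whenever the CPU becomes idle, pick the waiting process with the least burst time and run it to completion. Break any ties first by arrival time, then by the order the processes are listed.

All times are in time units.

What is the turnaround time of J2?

10

Schedule: | idle 0-1 | J2 1-11 | J4 11-20 | J1 20-33 | J3 33-47 |
Completion: J1=33  J2=11  J3=47  J4=20
Turnaround(J2) = completion − arrival = 11 − 1 = 10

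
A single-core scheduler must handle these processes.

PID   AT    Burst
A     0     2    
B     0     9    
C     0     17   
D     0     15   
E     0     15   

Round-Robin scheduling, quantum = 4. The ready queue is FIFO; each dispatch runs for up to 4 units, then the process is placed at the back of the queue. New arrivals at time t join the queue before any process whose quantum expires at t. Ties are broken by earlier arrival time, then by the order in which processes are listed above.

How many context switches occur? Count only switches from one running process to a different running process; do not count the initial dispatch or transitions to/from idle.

Schedule: | A 0-2 | B 2-6 | C 6-10 | D 10-14 | E 14-18 | B 18-22 | C 22-26 | D 26-30 | E 30-34 | B 34-35 | C 35-39 | D 39-43 | E 43-47 | C 47-51 | D 51-54 | E 54-57 | C 57-58 |
Completion: A=2  B=35  C=58  D=54  E=57
Turnaround (C−A): A=2  B=35  C=58  D=54  E=57

16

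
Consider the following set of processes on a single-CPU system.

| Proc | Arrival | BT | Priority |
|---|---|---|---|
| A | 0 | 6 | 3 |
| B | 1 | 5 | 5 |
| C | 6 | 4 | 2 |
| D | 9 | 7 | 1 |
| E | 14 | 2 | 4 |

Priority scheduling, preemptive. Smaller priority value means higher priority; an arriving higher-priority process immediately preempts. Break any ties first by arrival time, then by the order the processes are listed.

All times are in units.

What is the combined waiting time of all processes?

28

Timeline: | A 0-6 | C 6-9 | D 9-16 | C 16-17 | E 17-19 | B 19-24 |
Completion: A=6  B=24  C=17  D=16  E=19
Turnaround (C−A): A=6  B=23  C=11  D=7  E=5
Waiting = turnaround − burst: A=0, B=18, C=7, D=0, E=3
Total waiting = 0 + 18 + 7 + 0 + 3 = 28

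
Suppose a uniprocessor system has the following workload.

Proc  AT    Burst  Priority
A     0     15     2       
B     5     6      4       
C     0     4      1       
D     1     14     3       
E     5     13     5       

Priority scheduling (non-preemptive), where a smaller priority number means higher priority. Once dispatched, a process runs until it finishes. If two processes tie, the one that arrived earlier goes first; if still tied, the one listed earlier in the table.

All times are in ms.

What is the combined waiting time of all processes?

84

Schedule: | C 0-4 | A 4-19 | D 19-33 | B 33-39 | E 39-52 |
Completion: A=19  B=39  C=4  D=33  E=52
Waiting = turnaround − burst: A=4, B=28, C=0, D=18, E=34
Total waiting = 4 + 28 + 0 + 18 + 34 = 84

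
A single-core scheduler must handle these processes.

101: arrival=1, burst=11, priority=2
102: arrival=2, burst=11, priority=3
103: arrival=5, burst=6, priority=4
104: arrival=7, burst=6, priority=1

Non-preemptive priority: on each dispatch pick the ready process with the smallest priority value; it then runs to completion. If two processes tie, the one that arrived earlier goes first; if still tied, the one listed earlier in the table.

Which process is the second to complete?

Schedule: | idle 0-1 | 101 1-12 | 104 12-18 | 102 18-29 | 103 29-35 |
Completion: 101=12  102=29  103=35  104=18
Turnaround (C−A): 101=11  102=27  103=30  104=11
Finish order: 101 → 104 → 102 → 103

104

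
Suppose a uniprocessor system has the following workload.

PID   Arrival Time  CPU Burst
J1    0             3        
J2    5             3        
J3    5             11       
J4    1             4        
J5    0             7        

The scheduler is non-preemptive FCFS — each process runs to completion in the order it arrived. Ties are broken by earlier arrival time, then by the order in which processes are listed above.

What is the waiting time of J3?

12

Timeline: | J1 0-3 | J5 3-10 | J4 10-14 | J2 14-17 | J3 17-28 |
Completion: J1=3  J2=17  J3=28  J4=14  J5=10
Turnaround (C−A): J1=3  J2=12  J3=23  J4=13  J5=10
Waiting(J3) = turnaround − burst = 23 − 11 = 12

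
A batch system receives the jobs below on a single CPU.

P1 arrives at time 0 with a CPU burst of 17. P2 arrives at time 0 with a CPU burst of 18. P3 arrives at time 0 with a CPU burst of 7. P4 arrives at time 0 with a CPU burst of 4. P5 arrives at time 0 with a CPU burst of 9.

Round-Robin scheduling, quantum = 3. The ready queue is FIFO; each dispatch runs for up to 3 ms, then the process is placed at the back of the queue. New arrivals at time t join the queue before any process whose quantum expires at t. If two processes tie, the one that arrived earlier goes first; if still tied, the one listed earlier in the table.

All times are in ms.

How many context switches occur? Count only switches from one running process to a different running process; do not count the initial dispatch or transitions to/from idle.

Schedule: | P1 0-3 | P2 3-6 | P3 6-9 | P4 9-12 | P5 12-15 | P1 15-18 | P2 18-21 | P3 21-24 | P4 24-25 | P5 25-28 | P1 28-31 | P2 31-34 | P3 34-35 | P5 35-38 | P1 38-41 | P2 41-44 | P1 44-47 | P2 47-50 | P1 50-52 | P2 52-55 |
Completion: P1=52  P2=55  P3=35  P4=25  P5=38
Turnaround (C−A): P1=52  P2=55  P3=35  P4=25  P5=38

19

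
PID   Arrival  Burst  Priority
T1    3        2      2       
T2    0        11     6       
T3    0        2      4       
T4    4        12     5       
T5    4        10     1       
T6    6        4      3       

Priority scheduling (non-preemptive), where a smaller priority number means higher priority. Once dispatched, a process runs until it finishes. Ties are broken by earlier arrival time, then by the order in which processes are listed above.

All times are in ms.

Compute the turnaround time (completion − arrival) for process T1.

Schedule: | T3 0-2 | T2 2-13 | T5 13-23 | T1 23-25 | T6 25-29 | T4 29-41 |
Completion: T1=25  T2=13  T3=2  T4=41  T5=23  T6=29
Turnaround (C−A): T1=22  T2=13  T3=2  T4=37  T5=19  T6=23
Turnaround(T1) = completion − arrival = 25 − 3 = 22

22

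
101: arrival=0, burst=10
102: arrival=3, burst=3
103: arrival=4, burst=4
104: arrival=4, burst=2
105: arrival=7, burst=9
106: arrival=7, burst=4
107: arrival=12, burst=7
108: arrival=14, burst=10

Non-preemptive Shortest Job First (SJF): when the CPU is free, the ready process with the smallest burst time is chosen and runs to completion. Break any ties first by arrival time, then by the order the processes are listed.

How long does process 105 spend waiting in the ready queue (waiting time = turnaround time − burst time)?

Gantt: | 101 0-10 | 104 10-12 | 102 12-15 | 103 15-19 | 106 19-23 | 107 23-30 | 105 30-39 | 108 39-49 |
Completion: 101=10  102=15  103=19  104=12  105=39  106=23  107=30  108=49
Turnaround (C−A): 101=10  102=12  103=15  104=8  105=32  106=16  107=18  108=35
Waiting(105) = turnaround − burst = 32 − 9 = 23

23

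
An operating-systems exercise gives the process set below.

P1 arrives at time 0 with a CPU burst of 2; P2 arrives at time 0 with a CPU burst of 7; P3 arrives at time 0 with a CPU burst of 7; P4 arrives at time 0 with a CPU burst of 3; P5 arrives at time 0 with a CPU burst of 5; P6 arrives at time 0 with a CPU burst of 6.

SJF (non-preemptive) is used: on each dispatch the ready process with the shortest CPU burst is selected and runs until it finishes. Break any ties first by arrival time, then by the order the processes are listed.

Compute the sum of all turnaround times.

Gantt: | P1 0-2 | P4 2-5 | P5 5-10 | P6 10-16 | P2 16-23 | P3 23-30 |
Completion: P1=2  P2=23  P3=30  P4=5  P5=10  P6=16
Turnaround = completion − arrival: P1=2, P2=23, P3=30, P4=5, P5=10, P6=16
Total turnaround = 2 + 23 + 30 + 5 + 10 + 16 = 86

86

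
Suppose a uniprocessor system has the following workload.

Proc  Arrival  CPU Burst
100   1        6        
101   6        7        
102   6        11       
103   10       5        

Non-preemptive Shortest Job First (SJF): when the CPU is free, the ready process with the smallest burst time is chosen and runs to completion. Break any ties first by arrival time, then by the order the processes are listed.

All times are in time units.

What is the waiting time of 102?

Timeline: | idle 0-1 | 100 1-7 | 101 7-14 | 103 14-19 | 102 19-30 |
Completion: 100=7  101=14  102=30  103=19
Turnaround (C−A): 100=6  101=8  102=24  103=9
Waiting(102) = turnaround − burst = 24 − 11 = 13

13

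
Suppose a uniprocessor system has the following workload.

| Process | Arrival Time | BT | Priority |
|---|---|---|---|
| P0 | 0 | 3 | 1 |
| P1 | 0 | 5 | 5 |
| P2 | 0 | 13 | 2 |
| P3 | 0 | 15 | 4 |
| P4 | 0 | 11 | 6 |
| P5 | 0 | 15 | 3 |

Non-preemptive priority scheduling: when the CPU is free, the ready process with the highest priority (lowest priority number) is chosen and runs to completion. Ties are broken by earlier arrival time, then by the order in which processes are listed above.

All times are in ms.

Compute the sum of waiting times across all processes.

147

Schedule: | P0 0-3 | P2 3-16 | P5 16-31 | P3 31-46 | P1 46-51 | P4 51-62 |
Completion: P0=3  P1=51  P2=16  P3=46  P4=62  P5=31
Waiting = turnaround − burst: P0=0, P1=46, P2=3, P3=31, P4=51, P5=16
Total waiting = 0 + 46 + 3 + 31 + 51 + 16 = 147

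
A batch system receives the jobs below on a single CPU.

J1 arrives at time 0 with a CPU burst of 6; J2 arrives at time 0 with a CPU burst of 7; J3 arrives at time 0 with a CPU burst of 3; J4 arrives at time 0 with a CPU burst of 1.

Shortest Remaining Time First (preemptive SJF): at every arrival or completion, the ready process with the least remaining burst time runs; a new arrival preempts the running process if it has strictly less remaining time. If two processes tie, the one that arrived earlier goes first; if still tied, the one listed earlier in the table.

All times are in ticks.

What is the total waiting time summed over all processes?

Timeline: | J4 0-1 | J3 1-4 | J1 4-10 | J2 10-17 |
Completion: J1=10  J2=17  J3=4  J4=1
Turnaround (C−A): J1=10  J2=17  J3=4  J4=1
Waiting = turnaround − burst: J1=4, J2=10, J3=1, J4=0
Total waiting = 4 + 10 + 1 + 0 = 15

15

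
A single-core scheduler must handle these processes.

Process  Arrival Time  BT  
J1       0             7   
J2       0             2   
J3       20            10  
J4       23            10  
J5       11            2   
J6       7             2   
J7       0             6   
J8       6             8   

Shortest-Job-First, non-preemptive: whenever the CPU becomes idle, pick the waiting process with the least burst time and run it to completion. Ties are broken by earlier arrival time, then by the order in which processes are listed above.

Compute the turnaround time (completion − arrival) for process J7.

8

Schedule: | J2 0-2 | J7 2-8 | J6 8-10 | J1 10-17 | J5 17-19 | J8 19-27 | J3 27-37 | J4 37-47 |
Completion: J1=17  J2=2  J3=37  J4=47  J5=19  J6=10  J7=8  J8=27
Turnaround (C−A): J1=17  J2=2  J3=17  J4=24  J5=8  J6=3  J7=8  J8=21
Turnaround(J7) = completion − arrival = 8 − 0 = 8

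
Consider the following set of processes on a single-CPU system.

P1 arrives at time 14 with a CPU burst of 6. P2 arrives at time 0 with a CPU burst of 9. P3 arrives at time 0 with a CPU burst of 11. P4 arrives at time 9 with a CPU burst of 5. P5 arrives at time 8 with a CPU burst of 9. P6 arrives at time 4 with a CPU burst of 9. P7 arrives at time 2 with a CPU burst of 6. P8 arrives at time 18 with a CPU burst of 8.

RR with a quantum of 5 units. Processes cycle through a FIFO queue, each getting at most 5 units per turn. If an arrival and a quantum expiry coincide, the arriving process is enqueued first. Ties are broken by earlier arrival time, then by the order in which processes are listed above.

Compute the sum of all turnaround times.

342

Gantt: | P2 0-5 | P3 5-10 | P7 10-15 | P6 15-20 | P2 20-24 | P5 24-29 | P4 29-34 | P3 34-39 | P1 39-44 | P7 44-45 | P8 45-50 | P6 50-54 | P5 54-58 | P3 58-59 | P1 59-60 | P8 60-63 |
Completion: P1=60  P2=24  P3=59  P4=34  P5=58  P6=54  P7=45  P8=63
Turnaround = completion − arrival: P1=46, P2=24, P3=59, P4=25, P5=50, P6=50, P7=43, P8=45
Total turnaround = 46 + 24 + 59 + 25 + 50 + 50 + 43 + 45 = 342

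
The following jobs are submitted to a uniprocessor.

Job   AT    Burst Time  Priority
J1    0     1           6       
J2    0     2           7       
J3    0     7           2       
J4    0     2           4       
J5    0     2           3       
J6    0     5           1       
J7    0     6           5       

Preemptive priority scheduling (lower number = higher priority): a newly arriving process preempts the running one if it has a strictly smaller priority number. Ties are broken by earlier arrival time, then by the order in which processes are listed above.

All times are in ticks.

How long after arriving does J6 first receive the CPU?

0

Gantt: | J6 0-5 | J3 5-12 | J5 12-14 | J4 14-16 | J7 16-22 | J1 22-23 | J2 23-25 |
Completion: J1=23  J2=25  J3=12  J4=16  J5=14  J6=5  J7=22
Turnaround (C−A): J1=23  J2=25  J3=12  J4=16  J5=14  J6=5  J7=22
Response(J6) = first start − arrival = 0 − 0 = 0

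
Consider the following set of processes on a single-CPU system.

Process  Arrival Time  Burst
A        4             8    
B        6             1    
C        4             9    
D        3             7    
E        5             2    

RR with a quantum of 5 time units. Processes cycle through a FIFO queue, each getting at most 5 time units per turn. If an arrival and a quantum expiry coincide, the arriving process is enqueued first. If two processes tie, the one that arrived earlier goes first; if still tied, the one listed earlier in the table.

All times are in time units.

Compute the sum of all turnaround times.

98

Gantt: | idle 0-3 | D 3-8 | A 8-13 | C 13-18 | E 18-20 | B 20-21 | D 21-23 | A 23-26 | C 26-30 |
Completion: A=26  B=21  C=30  D=23  E=20
Turnaround = completion − arrival: A=22, B=15, C=26, D=20, E=15
Total turnaround = 22 + 15 + 26 + 20 + 15 = 98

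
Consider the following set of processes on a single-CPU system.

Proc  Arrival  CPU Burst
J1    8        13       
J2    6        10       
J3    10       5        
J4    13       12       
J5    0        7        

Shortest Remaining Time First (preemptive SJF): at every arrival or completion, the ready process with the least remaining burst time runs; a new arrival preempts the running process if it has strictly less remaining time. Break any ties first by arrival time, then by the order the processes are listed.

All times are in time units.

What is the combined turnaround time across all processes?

Gantt: | J5 0-7 | J2 7-10 | J3 10-15 | J2 15-22 | J4 22-34 | J1 34-47 |
Completion: J1=47  J2=22  J3=15  J4=34  J5=7
Turnaround = completion − arrival: J1=39, J2=16, J3=5, J4=21, J5=7
Total turnaround = 39 + 16 + 5 + 21 + 7 = 88

88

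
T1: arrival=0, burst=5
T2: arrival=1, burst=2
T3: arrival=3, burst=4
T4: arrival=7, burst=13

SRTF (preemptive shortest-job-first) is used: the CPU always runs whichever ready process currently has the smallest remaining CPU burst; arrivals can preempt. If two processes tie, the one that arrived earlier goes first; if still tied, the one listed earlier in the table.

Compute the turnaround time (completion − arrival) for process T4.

17

Timeline: | T1 0-1 | T2 1-3 | T1 3-7 | T3 7-11 | T4 11-24 |
Completion: T1=7  T2=3  T3=11  T4=24
Turnaround (C−A): T1=7  T2=2  T3=8  T4=17
Turnaround(T4) = completion − arrival = 24 − 7 = 17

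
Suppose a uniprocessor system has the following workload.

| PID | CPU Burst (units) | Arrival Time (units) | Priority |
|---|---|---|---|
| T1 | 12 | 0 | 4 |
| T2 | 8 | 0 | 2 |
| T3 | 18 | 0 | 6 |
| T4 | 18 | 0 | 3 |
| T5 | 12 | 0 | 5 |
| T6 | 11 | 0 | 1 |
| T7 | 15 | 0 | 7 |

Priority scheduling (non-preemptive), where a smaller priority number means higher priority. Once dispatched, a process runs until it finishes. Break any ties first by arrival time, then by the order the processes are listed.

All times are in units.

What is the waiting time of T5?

49

Schedule: | T6 0-11 | T2 11-19 | T4 19-37 | T1 37-49 | T5 49-61 | T3 61-79 | T7 79-94 |
Completion: T1=49  T2=19  T3=79  T4=37  T5=61  T6=11  T7=94
Turnaround (C−A): T1=49  T2=19  T3=79  T4=37  T5=61  T6=11  T7=94
Waiting(T5) = turnaround − burst = 61 − 12 = 49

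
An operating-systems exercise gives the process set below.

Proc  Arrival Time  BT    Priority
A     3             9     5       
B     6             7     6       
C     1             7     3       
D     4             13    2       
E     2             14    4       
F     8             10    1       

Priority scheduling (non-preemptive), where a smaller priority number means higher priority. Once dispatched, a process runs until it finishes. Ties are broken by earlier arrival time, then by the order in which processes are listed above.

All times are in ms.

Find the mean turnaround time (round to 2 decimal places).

32.17

Schedule: | idle 0-1 | C 1-8 | F 8-18 | D 18-31 | E 31-45 | A 45-54 | B 54-61 |
Completion: A=54  B=61  C=8  D=31  E=45  F=18
Turnaround (C−A): A=51  B=55  C=7  D=27  E=43  F=10
Turnaround times: A=51, B=55, C=7, D=27, E=43, F=10
Average turnaround = (51+55+7+27+43+10) / 6 = 193/6 = 32.17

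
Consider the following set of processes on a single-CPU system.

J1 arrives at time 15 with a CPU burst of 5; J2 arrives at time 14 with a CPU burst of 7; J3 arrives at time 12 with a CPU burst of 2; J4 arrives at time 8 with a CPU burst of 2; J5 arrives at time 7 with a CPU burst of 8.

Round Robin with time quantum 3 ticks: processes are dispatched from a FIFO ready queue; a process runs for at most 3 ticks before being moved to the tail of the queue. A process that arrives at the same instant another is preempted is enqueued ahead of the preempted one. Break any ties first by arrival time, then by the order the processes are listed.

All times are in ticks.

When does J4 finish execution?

12

Schedule: | idle 0-7 | J5 7-10 | J4 10-12 | J5 12-15 | J3 15-17 | J2 17-20 | J1 20-23 | J5 23-25 | J2 25-28 | J1 28-30 | J2 30-31 |
Completion: J1=30  J2=31  J3=17  J4=12  J5=25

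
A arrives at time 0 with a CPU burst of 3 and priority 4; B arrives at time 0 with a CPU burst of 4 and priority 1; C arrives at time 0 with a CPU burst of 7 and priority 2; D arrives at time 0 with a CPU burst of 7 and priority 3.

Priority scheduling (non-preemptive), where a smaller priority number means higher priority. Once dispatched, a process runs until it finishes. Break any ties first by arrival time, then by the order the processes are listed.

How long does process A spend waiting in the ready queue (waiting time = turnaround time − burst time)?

18

Timeline: | B 0-4 | C 4-11 | D 11-18 | A 18-21 |
Completion: A=21  B=4  C=11  D=18
Turnaround (C−A): A=21  B=4  C=11  D=18
Waiting(A) = turnaround − burst = 21 − 3 = 18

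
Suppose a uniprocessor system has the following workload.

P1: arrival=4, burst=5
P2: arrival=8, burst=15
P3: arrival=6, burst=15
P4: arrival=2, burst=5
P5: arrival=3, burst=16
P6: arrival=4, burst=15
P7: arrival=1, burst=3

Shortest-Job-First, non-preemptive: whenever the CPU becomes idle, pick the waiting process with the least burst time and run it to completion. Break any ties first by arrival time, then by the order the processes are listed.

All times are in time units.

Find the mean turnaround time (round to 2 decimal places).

29.43

Timeline: | idle 0-1 | P7 1-4 | P4 4-9 | P1 9-14 | P6 14-29 | P3 29-44 | P2 44-59 | P5 59-75 |
Completion: P1=14  P2=59  P3=44  P4=9  P5=75  P6=29  P7=4
Turnaround (C−A): P1=10  P2=51  P3=38  P4=7  P5=72  P6=25  P7=3
Turnaround times: P1=10, P2=51, P3=38, P4=7, P5=72, P6=25, P7=3
Average turnaround = (10+51+38+7+72+25+3) / 7 = 206/7 = 29.43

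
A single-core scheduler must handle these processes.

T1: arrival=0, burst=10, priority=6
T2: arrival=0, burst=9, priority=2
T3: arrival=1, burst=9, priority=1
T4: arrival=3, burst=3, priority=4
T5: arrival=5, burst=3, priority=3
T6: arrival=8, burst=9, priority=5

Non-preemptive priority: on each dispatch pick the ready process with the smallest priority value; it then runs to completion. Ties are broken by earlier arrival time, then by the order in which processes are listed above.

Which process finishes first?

T2

Timeline: | T2 0-9 | T3 9-18 | T5 18-21 | T4 21-24 | T6 24-33 | T1 33-43 |
Completion: T1=43  T2=9  T3=18  T4=24  T5=21  T6=33
Turnaround (C−A): T1=43  T2=9  T3=17  T4=21  T5=16  T6=25
Finish order: T2 → T3 → T5 → T4 → T6 → T1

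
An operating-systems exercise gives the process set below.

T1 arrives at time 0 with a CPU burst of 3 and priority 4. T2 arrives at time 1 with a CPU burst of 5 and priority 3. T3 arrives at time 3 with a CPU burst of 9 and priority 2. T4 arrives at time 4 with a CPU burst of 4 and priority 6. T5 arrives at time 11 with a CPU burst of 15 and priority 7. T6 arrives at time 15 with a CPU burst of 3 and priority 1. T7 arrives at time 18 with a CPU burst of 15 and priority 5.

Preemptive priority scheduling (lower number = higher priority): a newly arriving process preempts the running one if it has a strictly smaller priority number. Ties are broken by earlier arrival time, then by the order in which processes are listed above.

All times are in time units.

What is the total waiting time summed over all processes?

87

Gantt: | T1 0-1 | T2 1-3 | T3 3-12 | T2 12-15 | T6 15-18 | T1 18-20 | T7 20-35 | T4 35-39 | T5 39-54 |
Completion: T1=20  T2=15  T3=12  T4=39  T5=54  T6=18  T7=35
Waiting = turnaround − burst: T1=17, T2=9, T3=0, T4=31, T5=28, T6=0, T7=2
Total waiting = 17 + 9 + 0 + 31 + 28 + 0 + 2 = 87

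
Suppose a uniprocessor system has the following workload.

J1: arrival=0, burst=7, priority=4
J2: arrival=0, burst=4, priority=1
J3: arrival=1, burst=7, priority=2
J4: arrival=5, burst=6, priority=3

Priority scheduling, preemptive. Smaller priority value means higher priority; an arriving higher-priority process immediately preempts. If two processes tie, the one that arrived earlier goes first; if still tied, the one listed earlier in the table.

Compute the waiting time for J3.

3

Timeline: | J2 0-4 | J3 4-11 | J4 11-17 | J1 17-24 |
Completion: J1=24  J2=4  J3=11  J4=17
Turnaround (C−A): J1=24  J2=4  J3=10  J4=12
Waiting(J3) = turnaround − burst = 10 − 7 = 3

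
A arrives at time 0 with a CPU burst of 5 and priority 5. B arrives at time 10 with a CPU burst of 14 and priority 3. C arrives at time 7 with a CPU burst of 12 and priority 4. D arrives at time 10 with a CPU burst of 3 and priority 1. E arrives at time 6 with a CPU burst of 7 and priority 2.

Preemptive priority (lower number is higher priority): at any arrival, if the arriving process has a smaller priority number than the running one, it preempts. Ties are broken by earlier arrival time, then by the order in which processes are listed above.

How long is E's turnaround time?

10

Timeline: | A 0-5 | idle 5-6 | E 6-10 | D 10-13 | E 13-16 | B 16-30 | C 30-42 |
Completion: A=5  B=30  C=42  D=13  E=16
Turnaround (C−A): A=5  B=20  C=35  D=3  E=10
Turnaround(E) = completion − arrival = 16 − 6 = 10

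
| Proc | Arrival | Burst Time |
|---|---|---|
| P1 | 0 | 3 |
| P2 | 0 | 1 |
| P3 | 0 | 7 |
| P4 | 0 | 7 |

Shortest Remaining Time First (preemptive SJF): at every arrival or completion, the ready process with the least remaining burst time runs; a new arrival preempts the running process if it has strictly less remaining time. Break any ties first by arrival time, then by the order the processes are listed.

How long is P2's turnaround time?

Timeline: | P2 0-1 | P1 1-4 | P3 4-11 | P4 11-18 |
Completion: P1=4  P2=1  P3=11  P4=18
Turnaround (C−A): P1=4  P2=1  P3=11  P4=18
Turnaround(P2) = completion − arrival = 1 − 0 = 1

1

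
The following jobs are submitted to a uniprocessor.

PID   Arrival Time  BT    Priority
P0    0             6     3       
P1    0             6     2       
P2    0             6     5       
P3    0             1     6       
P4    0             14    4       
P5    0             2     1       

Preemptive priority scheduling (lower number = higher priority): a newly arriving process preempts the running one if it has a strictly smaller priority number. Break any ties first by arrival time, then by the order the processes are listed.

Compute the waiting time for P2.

Schedule: | P5 0-2 | P1 2-8 | P0 8-14 | P4 14-28 | P2 28-34 | P3 34-35 |
Completion: P0=14  P1=8  P2=34  P3=35  P4=28  P5=2
Waiting(P2) = turnaround − burst = 34 − 6 = 28

28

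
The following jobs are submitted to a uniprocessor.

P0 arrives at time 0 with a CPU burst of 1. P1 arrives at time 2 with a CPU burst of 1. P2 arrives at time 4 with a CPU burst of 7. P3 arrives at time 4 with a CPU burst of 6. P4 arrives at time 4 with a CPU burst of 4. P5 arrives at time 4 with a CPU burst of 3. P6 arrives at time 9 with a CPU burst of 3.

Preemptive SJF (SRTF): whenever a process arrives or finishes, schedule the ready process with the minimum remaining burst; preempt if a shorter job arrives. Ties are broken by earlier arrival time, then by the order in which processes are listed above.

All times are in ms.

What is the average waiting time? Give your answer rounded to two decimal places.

4.43

Gantt: | P0 0-1 | idle 1-2 | P1 2-3 | idle 3-4 | P5 4-7 | P4 7-11 | P6 11-14 | P3 14-20 | P2 20-27 |
Completion: P0=1  P1=3  P2=27  P3=20  P4=11  P5=7  P6=14
Waiting times: P0=0, P1=0, P2=16, P3=10, P4=3, P5=0, P6=2
Average waiting = (0+0+16+10+3+0+2) / 7 = 31/7 = 4.43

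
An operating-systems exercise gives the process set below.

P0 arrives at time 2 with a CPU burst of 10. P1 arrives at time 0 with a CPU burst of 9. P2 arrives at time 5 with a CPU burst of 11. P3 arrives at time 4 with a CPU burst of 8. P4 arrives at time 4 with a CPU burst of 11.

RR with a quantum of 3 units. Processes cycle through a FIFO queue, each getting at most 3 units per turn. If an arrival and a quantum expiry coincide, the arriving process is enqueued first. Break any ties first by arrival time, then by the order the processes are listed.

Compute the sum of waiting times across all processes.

Timeline: | P1 0-3 | P0 3-6 | P1 6-9 | P3 9-12 | P4 12-15 | P2 15-18 | P0 18-21 | P1 21-24 | P3 24-27 | P4 27-30 | P2 30-33 | P0 33-36 | P3 36-38 | P4 38-41 | P2 41-44 | P0 44-45 | P4 45-47 | P2 47-49 |
Completion: P0=45  P1=24  P2=49  P3=38  P4=47
Turnaround (C−A): P0=43  P1=24  P2=44  P3=34  P4=43
Waiting = turnaround − burst: P0=33, P1=15, P2=33, P3=26, P4=32
Total waiting = 33 + 15 + 33 + 26 + 32 = 139

139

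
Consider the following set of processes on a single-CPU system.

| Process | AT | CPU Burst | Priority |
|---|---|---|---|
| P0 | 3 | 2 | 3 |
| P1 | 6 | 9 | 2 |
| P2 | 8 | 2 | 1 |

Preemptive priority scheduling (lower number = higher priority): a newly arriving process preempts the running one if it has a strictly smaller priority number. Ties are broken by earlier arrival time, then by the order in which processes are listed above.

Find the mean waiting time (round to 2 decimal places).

Gantt: | idle 0-3 | P0 3-5 | idle 5-6 | P1 6-8 | P2 8-10 | P1 10-17 |
Completion: P0=5  P1=17  P2=10
Turnaround (C−A): P0=2  P1=11  P2=2
Waiting times: P0=0, P1=2, P2=0
Average waiting = (0+2+0) / 3 = 2/3 = 0.67

0.67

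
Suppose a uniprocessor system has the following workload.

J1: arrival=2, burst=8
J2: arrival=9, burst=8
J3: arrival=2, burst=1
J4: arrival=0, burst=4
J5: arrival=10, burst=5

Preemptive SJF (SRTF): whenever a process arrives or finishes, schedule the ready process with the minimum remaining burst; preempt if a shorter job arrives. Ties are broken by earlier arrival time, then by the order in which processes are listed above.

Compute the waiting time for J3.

0

Timeline: | J4 0-2 | J3 2-3 | J4 3-5 | J1 5-13 | J5 13-18 | J2 18-26 |
Completion: J1=13  J2=26  J3=3  J4=5  J5=18
Waiting(J3) = turnaround − burst = 1 − 1 = 0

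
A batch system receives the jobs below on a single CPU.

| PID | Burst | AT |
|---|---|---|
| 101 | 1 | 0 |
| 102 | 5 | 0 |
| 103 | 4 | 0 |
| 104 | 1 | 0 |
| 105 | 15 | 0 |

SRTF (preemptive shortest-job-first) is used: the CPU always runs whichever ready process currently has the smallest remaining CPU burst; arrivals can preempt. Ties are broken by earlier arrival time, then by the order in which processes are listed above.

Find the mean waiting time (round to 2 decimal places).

Gantt: | 101 0-1 | 104 1-2 | 103 2-6 | 102 6-11 | 105 11-26 |
Completion: 101=1  102=11  103=6  104=2  105=26
Waiting times: 101=0, 102=6, 103=2, 104=1, 105=11
Average waiting = (0+6+2+1+11) / 5 = 20/5 = 4.00

4.00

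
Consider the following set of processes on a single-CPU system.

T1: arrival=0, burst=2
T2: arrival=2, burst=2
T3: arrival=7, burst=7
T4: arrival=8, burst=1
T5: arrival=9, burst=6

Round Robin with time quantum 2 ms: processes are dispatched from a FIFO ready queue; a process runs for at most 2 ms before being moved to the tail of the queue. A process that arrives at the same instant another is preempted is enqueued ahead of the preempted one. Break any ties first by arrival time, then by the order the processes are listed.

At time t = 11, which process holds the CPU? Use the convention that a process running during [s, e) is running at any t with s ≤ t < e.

Gantt: | T1 0-2 | T2 2-4 | idle 4-7 | T3 7-9 | T4 9-10 | T5 10-12 | T3 12-14 | T5 14-16 | T3 16-18 | T5 18-20 | T3 20-21 |
Completion: T1=2  T2=4  T3=21  T4=10  T5=20

T5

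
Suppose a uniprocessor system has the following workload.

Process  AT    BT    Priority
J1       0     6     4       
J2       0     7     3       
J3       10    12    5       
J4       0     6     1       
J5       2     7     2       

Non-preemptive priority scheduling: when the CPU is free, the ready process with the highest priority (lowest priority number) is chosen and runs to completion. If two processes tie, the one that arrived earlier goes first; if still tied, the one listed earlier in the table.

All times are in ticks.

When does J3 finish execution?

38

Gantt: | J4 0-6 | J5 6-13 | J2 13-20 | J1 20-26 | J3 26-38 |
Completion: J1=26  J2=20  J3=38  J4=6  J5=13
Turnaround (C−A): J1=26  J2=20  J3=28  J4=6  J5=11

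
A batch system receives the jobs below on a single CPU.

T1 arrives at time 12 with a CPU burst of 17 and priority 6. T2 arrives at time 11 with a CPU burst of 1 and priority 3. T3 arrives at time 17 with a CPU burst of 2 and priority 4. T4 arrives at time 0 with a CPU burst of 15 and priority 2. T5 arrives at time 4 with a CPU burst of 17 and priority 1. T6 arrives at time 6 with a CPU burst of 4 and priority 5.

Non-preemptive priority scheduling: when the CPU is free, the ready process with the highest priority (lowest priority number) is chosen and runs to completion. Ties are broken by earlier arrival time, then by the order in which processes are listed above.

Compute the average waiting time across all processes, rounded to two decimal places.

Timeline: | T4 0-15 | T5 15-32 | T2 32-33 | T3 33-35 | T6 35-39 | T1 39-56 |
Completion: T1=56  T2=33  T3=35  T4=15  T5=32  T6=39
Turnaround (C−A): T1=44  T2=22  T3=18  T4=15  T5=28  T6=33
Waiting times: T1=27, T2=21, T3=16, T4=0, T5=11, T6=29
Average waiting = (27+21+16+0+11+29) / 6 = 104/6 = 17.33

17.33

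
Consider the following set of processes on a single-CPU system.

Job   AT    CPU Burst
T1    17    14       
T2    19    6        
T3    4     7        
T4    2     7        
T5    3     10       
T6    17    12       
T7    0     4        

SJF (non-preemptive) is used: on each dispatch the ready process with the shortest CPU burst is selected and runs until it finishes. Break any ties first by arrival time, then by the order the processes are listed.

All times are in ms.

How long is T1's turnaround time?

Timeline: | T7 0-4 | T4 4-11 | T3 11-18 | T5 18-28 | T2 28-34 | T6 34-46 | T1 46-60 |
Completion: T1=60  T2=34  T3=18  T4=11  T5=28  T6=46  T7=4
Turnaround (C−A): T1=43  T2=15  T3=14  T4=9  T5=25  T6=29  T7=4
Turnaround(T1) = completion − arrival = 60 − 17 = 43

43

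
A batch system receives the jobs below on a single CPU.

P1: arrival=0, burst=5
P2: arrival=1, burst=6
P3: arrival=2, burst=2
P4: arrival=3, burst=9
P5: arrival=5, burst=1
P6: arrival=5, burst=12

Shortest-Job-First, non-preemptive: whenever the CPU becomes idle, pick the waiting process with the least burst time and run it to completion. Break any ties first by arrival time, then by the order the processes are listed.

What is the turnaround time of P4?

Gantt: | P1 0-5 | P5 5-6 | P3 6-8 | P2 8-14 | P4 14-23 | P6 23-35 |
Completion: P1=5  P2=14  P3=8  P4=23  P5=6  P6=35
Turnaround(P4) = completion − arrival = 23 − 3 = 20

20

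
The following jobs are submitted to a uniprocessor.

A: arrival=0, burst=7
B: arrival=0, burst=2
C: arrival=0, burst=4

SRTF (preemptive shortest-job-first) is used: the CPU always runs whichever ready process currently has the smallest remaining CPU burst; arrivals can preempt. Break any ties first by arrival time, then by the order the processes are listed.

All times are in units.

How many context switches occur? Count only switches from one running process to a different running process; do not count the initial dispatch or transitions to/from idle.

2

Schedule: | B 0-2 | C 2-6 | A 6-13 |
Completion: A=13  B=2  C=6
Turnaround (C−A): A=13  B=2  C=6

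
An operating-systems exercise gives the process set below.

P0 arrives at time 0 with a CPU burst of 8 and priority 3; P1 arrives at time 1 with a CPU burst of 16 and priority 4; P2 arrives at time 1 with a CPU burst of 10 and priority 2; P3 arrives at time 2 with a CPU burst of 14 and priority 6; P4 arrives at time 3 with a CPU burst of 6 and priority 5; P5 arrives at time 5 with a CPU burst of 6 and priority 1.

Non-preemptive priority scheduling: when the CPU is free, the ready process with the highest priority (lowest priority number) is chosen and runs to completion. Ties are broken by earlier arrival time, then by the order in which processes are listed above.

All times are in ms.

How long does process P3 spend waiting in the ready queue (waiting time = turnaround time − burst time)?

Gantt: | P0 0-8 | P5 8-14 | P2 14-24 | P1 24-40 | P4 40-46 | P3 46-60 |
Completion: P0=8  P1=40  P2=24  P3=60  P4=46  P5=14
Turnaround (C−A): P0=8  P1=39  P2=23  P3=58  P4=43  P5=9
Waiting(P3) = turnaround − burst = 58 − 14 = 44

44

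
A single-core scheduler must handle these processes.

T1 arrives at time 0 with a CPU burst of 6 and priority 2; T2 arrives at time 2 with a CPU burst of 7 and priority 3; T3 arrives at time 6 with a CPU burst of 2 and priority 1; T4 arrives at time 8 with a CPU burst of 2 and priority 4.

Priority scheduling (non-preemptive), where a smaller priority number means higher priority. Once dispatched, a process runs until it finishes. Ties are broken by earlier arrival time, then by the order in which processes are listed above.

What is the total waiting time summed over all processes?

13

Timeline: | T1 0-6 | T3 6-8 | T2 8-15 | T4 15-17 |
Completion: T1=6  T2=15  T3=8  T4=17
Waiting = turnaround − burst: T1=0, T2=6, T3=0, T4=7
Total waiting = 0 + 6 + 0 + 7 = 13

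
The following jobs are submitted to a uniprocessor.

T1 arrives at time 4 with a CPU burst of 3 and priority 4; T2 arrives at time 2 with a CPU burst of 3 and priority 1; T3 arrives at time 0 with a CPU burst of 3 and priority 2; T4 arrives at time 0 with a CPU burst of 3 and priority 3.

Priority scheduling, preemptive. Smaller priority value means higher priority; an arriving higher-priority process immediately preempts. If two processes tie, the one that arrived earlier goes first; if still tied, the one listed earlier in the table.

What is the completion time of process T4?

Timeline: | T3 0-2 | T2 2-5 | T3 5-6 | T4 6-9 | T1 9-12 |
Completion: T1=12  T2=5  T3=6  T4=9

9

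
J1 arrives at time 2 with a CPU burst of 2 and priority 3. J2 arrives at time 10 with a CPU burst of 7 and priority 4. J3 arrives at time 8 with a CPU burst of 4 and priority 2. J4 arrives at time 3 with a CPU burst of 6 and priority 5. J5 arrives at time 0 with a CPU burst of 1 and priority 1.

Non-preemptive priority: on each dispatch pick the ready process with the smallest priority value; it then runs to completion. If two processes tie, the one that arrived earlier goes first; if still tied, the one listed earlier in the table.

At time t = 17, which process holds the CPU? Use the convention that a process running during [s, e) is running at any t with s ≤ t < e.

Timeline: | J5 0-1 | idle 1-2 | J1 2-4 | J4 4-10 | J3 10-14 | J2 14-21 |
Completion: J1=4  J2=21  J3=14  J4=10  J5=1
Turnaround (C−A): J1=2  J2=11  J3=6  J4=7  J5=1

J2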